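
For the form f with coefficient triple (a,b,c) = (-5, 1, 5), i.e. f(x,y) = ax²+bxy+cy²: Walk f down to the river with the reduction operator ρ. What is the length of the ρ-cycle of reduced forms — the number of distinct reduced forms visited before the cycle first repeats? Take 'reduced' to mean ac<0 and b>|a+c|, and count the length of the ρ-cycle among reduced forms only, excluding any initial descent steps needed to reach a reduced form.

D = 101, ⌊√D⌋ = 10
river: ρ → (5,9,-1)
river: ρ → (-1,9,5)
river: ρ → (5,1,-5)
river: ρ → (-5,9,1)
river: ρ → (1,9,-5)
river: ρ → (-5,1,5)
ρ-cycle length = 6 (tail of 0 descent steps not counted)

6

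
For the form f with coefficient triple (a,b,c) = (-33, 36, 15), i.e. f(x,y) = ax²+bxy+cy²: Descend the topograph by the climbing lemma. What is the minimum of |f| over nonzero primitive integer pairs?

river: ρ → (15,54,-6)
river: ρ → (-6,54,15)
river: ρ → (15,36,-33)
river: ρ → (-33,30,18)
river: ρ → (18,42,-21)
river: ρ → (-21,42,18)
river: ρ → (18,30,-33)
river: ρ → (-33,36,15)
closes: descent 0, river 8
min |a| on river = 6

6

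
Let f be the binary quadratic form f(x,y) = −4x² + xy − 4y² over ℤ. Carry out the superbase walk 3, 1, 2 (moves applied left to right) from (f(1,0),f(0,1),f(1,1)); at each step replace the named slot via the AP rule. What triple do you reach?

start (-4,-4,-7) = (f(1,0),f(0,1),f(1,1))
replace slot 3: 2·((-4)+(-4)) − (-7) = -9 → (-4,-4,-9)
replace slot 1: 2·((-4)+(-9)) − (-4) = -22 → (-22,-4,-9)
replace slot 2: 2·((-22)+(-9)) − (-4) = -58 → (-22,-58,-9)

-22,-58,-9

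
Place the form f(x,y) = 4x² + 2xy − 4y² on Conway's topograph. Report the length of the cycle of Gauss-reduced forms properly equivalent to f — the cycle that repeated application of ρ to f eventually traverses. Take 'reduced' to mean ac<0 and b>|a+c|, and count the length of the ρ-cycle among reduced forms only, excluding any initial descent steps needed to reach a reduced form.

D = 68, ⌊√D⌋ = 8
river: ρ → (-4,6,2)
river: ρ → (2,6,-4)
river: ρ → (-4,2,4)
river: ρ → (4,6,-2)
river: ρ → (-2,6,4)
river: ρ → (4,2,-4)
ρ-cycle length = 6 (tail of 0 descent steps not counted)

6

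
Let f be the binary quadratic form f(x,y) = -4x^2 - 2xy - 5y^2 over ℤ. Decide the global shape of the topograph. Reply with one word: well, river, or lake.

D = b²−4ac = (-2)² − 4·(-4)·(-5) = -76
D < 0 ⇒ definite ⇒ every region one sign ⇒ single well

well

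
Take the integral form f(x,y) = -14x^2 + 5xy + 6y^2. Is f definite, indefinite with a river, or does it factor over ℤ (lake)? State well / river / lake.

D = b²−4ac = 5² − 4·(-14)·6 = 361
D = 19² is a perfect square ⇒ form factors over ℤ ⇒ lakes

lake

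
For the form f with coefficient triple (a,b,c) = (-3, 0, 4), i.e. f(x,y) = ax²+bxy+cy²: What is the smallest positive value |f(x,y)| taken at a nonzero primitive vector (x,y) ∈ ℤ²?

descent: ρ → (4,0,-3)
descent: ρ → (-3,6,1)  [lands on river]
river: ρ → (1,6,-3)
closes: descent 2, river 2
min |a| on river = 1

1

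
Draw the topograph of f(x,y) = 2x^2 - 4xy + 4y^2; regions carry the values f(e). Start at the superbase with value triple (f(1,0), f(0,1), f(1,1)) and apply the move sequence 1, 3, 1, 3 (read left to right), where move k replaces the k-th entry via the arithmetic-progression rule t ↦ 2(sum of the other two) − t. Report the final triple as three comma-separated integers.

start (2,4,2) = (f(1,0),f(0,1),f(1,1))
replace slot 1: 2·(4+2) − 2 = 10 → (10,4,2)
replace slot 3: 2·(10+4) − 2 = 26 → (10,4,26)
replace slot 1: 2·(4+26) − 10 = 50 → (50,4,26)
replace slot 3: 2·(50+4) − 26 = 82 → (50,4,82)

50,4,82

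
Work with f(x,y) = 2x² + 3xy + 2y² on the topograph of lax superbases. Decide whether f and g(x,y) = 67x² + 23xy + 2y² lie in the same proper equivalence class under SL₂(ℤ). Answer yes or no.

D₁ = -7, D₂ = -7
f: translate: b→-1 (≡3 mod 4), so (2,3,2)→(2,-1,1)
f: flip: (2,-1,1)→(1,1,2)
f: reduced (well bottom): (1,1,2) with a≤c, −a<b≤a
g: flip: (67,23,2)→(2,-23,67)
g: translate: b→1 (≡-23 mod 4), so (2,-23,67)→(2,1,1)
g: flip: (2,1,1)→(1,-1,2)
g: translate: b→1 (≡-1 mod 2), so (1,-1,2)→(1,1,2)
g: reduced (well bottom): (1,1,2) with a≤c, −a<b≤a
reduced forms (1, 1, 2) vs (1, 1, 2) ⇒ equivalent

yes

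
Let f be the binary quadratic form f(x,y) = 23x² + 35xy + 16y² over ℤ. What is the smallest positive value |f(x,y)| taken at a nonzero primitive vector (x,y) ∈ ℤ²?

translate: b→-11 (≡35 mod 46), so (23,35,16)→(23,-11,4)
flip: (23,-11,4)→(4,11,23)
translate: b→3 (≡11 mod 8), so (4,11,23)→(4,3,16)
reduced (well bottom): (4,3,16) with a≤c, −a<b≤a
well minimum = a = 4

4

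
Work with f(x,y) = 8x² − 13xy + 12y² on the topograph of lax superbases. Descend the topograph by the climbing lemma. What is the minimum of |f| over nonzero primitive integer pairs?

translate: b→3 (≡-13 mod 16), so (8,-13,12)→(8,3,7)
flip: (8,3,7)→(7,-3,8)
reduced (well bottom): (7,-3,8) with a≤c, −a<b≤a
well minimum = a = 7

7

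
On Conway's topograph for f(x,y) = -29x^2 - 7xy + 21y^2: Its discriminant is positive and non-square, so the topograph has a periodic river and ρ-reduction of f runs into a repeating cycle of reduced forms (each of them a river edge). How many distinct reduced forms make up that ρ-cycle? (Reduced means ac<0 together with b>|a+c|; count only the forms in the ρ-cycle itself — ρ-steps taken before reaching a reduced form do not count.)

D = 2485, ⌊√D⌋ = 49
descent: ρ → (21,49,-1)  [lands on river]
river: ρ → (-1,49,21)
river: ρ → (21,35,-15)
river: ρ → (-15,25,31)
river: ρ → (31,37,-9)
river: ρ → (-9,35,35)
river: ρ → (35,35,-9)
river: ρ → (-9,37,31)
river: ρ → (31,25,-15)
river: ρ → (-15,35,21)
ρ-cycle length = 10 (tail of 1 descent step not counted)

10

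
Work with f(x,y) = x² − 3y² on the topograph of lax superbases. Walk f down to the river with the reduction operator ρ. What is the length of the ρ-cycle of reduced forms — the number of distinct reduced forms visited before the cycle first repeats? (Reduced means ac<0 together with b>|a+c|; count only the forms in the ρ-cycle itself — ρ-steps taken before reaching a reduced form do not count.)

D = 12, ⌊√D⌋ = 3
descent: ρ → (-3,0,1)
descent: ρ → (1,2,-2)  [lands on river]
river: ρ → (-2,2,1)
ρ-cycle length = 2 (tail of 2 descent steps not counted)

2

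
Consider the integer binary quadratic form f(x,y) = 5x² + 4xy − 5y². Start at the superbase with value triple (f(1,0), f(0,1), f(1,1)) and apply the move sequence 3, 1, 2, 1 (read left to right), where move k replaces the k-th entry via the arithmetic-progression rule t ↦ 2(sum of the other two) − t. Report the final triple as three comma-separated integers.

start (5,-5,4) = (f(1,0),f(0,1),f(1,1))
replace slot 3: 2·(5+(-5)) − 4 = -4 → (5,-5,-4)
replace slot 1: 2·((-5)+(-4)) − 5 = -23 → (-23,-5,-4)
replace slot 2: 2·((-23)+(-4)) − (-5) = -49 → (-23,-49,-4)
replace slot 1: 2·((-49)+(-4)) − (-23) = -83 → (-83,-49,-4)

-83,-49,-4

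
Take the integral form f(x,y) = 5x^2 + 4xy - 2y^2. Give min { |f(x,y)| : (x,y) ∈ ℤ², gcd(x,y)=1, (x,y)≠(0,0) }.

river: ρ → (-2,4,5)
river: ρ → (5,6,-1)
river: ρ → (-1,6,5)
river: ρ → (5,4,-2)
closes: descent 0, river 4
min |a| on river = 1

1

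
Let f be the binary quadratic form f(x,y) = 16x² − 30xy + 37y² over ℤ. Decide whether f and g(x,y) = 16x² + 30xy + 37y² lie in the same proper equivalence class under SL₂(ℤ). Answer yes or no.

D₁ = -1468, D₂ = -1468
f: translate: b→2 (≡-30 mod 32), so (16,-30,37)→(16,2,23)
f: reduced (well bottom): (16,2,23) with a≤c, −a<b≤a
g: translate: b→-2 (≡30 mod 32), so (16,30,37)→(16,-2,23)
g: reduced (well bottom): (16,-2,23) with a≤c, −a<b≤a
reduced forms (16, 2, 23) vs (16, -2, 23) ⇒ inequivalent

no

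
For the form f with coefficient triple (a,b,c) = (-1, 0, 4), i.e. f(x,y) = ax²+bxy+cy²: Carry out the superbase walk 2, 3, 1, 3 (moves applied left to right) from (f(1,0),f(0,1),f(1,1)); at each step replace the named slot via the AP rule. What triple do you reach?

start (-1,4,3) = (f(1,0),f(0,1),f(1,1))
replace slot 2: 2·((-1)+3) − 4 = 0 → (-1,0,3)
replace slot 3: 2·((-1)+0) − 3 = -5 → (-1,0,-5)
replace slot 1: 2·(0+(-5)) − (-1) = -9 → (-9,0,-5)
replace slot 3: 2·((-9)+0) − (-5) = -13 → (-9,0,-13)

-9,0,-13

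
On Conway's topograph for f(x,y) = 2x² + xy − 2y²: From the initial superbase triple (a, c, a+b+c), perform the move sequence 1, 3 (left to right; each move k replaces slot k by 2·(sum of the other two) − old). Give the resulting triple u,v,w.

start (2,-2,1) = (f(1,0),f(0,1),f(1,1))
replace slot 1: 2·((-2)+1) − 2 = -4 → (-4,-2,1)
replace slot 3: 2·((-4)+(-2)) − 1 = -13 → (-4,-2,-13)

-4,-2,-13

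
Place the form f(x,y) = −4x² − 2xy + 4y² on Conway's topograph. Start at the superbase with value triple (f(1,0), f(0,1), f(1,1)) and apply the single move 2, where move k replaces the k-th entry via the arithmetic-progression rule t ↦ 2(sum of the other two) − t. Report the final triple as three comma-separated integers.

start (-4,4,-2) = (f(1,0),f(0,1),f(1,1))
replace slot 2: 2·((-4)+(-2)) − 4 = -16 → (-4,-16,-2)

-4,-16,-2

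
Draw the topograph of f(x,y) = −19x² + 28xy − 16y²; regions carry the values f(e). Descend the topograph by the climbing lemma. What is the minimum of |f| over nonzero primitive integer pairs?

translate: b→10 (≡-28 mod 38), so (19,-28,16)→(19,10,7)
flip: (19,10,7)→(7,-10,19)
translate: b→4 (≡-10 mod 14), so (7,-10,19)→(7,4,16)
reduced (well bottom): (7,4,16) with a≤c, −a<b≤a
well minimum |f| = |-7| = 7 (negative-definite)

7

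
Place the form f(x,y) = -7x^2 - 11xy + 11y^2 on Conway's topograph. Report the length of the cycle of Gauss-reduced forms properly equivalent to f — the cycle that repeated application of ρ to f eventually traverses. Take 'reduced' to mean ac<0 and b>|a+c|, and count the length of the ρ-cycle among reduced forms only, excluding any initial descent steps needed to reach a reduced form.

D = 429, ⌊√D⌋ = 20
descent: ρ → (11,11,-7)  [lands on river]
river: ρ → (-7,17,5)
river: ρ → (5,13,-13)
river: ρ → (-13,13,5)
river: ρ → (5,17,-7)
river: ρ → (-7,11,11)
ρ-cycle length = 6 (tail of 1 descent step not counted)

6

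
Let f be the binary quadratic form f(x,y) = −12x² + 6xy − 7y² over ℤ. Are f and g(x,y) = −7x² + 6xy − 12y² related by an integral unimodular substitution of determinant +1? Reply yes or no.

D₁ = -300, D₂ = -300
f is negative-definite; reduce −f:
−f: flip: (12,-6,7)→(7,6,12)
−f: reduced (well bottom): (7,6,12) with a≤c, −a<b≤a
flip sign back: reduced form of f is (-7,-6,-12)
g is negative-definite; reduce −g:
−g: reduced (well bottom): (7,-6,12) with a≤c, −a<b≤a
flip sign back: reduced form of g is (-7,6,-12)
reduced forms (-7, -6, -12) vs (-7, 6, -12) ⇒ inequivalent

no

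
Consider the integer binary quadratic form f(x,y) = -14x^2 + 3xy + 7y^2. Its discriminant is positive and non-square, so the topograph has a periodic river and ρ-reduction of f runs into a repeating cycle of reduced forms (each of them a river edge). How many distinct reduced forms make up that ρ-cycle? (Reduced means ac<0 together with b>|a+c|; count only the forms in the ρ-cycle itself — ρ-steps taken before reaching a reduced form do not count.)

D = 401, ⌊√D⌋ = 20
descent: ρ → (7,11,-10)  [lands on river]
river: ρ → (-10,9,8)
river: ρ → (8,7,-11)
river: ρ → (-11,15,4)
river: ρ → (4,17,-7)
river: ρ → (-7,11,10)
river: ρ → (10,9,-8)
river: ρ → (-8,7,11)
river: ρ → (11,15,-4)
river: ρ → (-4,17,7)
ρ-cycle length = 10 (tail of 1 descent step not counted)

10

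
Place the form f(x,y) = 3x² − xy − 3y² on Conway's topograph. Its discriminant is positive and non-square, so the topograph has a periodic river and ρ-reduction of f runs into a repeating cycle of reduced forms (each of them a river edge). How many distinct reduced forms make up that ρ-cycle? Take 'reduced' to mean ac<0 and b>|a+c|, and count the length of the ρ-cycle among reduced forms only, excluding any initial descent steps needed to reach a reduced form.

D = 37, ⌊√D⌋ = 6
descent: ρ → (-3,1,3)  [lands on river]
river: ρ → (3,5,-1)
river: ρ → (-1,5,3)
river: ρ → (3,1,-3)
river: ρ → (-3,5,1)
river: ρ → (1,5,-3)
ρ-cycle length = 6 (tail of 1 descent step not counted)

6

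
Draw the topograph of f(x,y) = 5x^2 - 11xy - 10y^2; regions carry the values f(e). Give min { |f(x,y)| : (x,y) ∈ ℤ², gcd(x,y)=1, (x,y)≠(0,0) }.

descent: ρ → (-10,11,5)  [lands on river]
river: ρ → (5,9,-12)
river: ρ → (-12,15,2)
river: ρ → (2,17,-4)
river: ρ → (-4,15,6)
river: ρ → (6,9,-10)
closes: descent 1, river 6
min |a| on river = 2

2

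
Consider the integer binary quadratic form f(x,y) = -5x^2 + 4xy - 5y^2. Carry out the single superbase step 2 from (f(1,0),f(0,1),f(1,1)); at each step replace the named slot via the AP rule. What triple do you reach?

start (-5,-5,-6) = (f(1,0),f(0,1),f(1,1))
replace slot 2: 2·((-5)+(-6)) − (-5) = -17 → (-5,-17,-6)

-5,-17,-6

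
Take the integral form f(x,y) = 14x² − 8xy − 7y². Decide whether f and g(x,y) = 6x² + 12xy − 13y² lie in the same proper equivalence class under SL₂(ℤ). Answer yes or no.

D₁ = 456, D₂ = 456
river cycle of f (length 6): (-7, 8, 14), (14, 20, -1), (-1, 20, 14), (14, 8, -7), (-7, 20, 2), (2, 20, -7)
river cycle of g (length 10): (-13, 14, 5), (5, 16, -10), (-10, 4, 11), (11, 18, -3), (-3, 18, 11), (11, 4, -10), (-10, 16, 5), (5, 14, -13), (-13, 12, 6), (6, 12, -13)
cycles differ ⇒ inequivalent

no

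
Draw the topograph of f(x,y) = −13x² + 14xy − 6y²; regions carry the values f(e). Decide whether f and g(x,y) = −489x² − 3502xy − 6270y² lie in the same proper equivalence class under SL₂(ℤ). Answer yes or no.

D₁ = -116, D₂ = -116
f is negative-definite; reduce −f:
−f: translate: b→12 (≡-14 mod 26), so (13,-14,6)→(13,12,5)
−f: flip: (13,12,5)→(5,-12,13)
−f: translate: b→-2 (≡-12 mod 10), so (5,-12,13)→(5,-2,6)
−f: reduced (well bottom): (5,-2,6) with a≤c, −a<b≤a
flip sign back: reduced form of f is (-5,2,-6)
g is negative-definite; reduce −g:
−g: translate: b→-410 (≡3502 mod 978), so (489,3502,6270)→(489,-410,86)
−g: flip: (489,-410,86)→(86,410,489)
−g: translate: b→66 (≡410 mod 172), so (86,410,489)→(86,66,13)
−g: flip: (86,66,13)→(13,-66,86)
−g: translate: b→12 (≡-66 mod 26), so (13,-66,86)→(13,12,5)
−g: flip: (13,12,5)→(5,-12,13)
−g: translate: b→-2 (≡-12 mod 10), so (5,-12,13)→(5,-2,6)
−g: reduced (well bottom): (5,-2,6) with a≤c, −a<b≤a
flip sign back: reduced form of g is (-5,2,-6)
reduced forms (-5, 2, -6) vs (-5, 2, -6) ⇒ equivalent

yes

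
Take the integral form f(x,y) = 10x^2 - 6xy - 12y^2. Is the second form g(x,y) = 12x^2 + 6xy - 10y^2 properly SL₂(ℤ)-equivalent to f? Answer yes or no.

D₁ = 516, D₂ = 516
river cycle of f (length 10): (-12, 6, 10), (10, 14, -8), (-8, 18, 6), (6, 18, -8), (-8, 14, 10), (10, 6, -12), (-12, 18, 4), (4, 22, -2), (-2, 22, 4), (4, 18, -12)
river cycle of g (length 10): (-10, 14, 8), (8, 18, -6), (-6, 18, 8), (8, 14, -10), (-10, 6, 12), (12, 18, -4), (-4, 22, 2), (2, 22, -4), (-4, 18, 12), (12, 6, -10)
cycles differ ⇒ inequivalent

no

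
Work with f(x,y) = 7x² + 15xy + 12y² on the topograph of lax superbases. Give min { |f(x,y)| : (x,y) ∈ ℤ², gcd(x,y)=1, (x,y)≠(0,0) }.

translate: b→1 (≡15 mod 14), so (7,15,12)→(7,1,4)
flip: (7,1,4)→(4,-1,7)
reduced (well bottom): (4,-1,7) with a≤c, −a<b≤a
well minimum = a = 4

4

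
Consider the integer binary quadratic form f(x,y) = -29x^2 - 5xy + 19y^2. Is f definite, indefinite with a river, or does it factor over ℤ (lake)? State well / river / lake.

D = b²−4ac = (-5)² − 4·(-29)·19 = 2229
D > 0 non-square ⇒ indefinite ⇒ periodic river

river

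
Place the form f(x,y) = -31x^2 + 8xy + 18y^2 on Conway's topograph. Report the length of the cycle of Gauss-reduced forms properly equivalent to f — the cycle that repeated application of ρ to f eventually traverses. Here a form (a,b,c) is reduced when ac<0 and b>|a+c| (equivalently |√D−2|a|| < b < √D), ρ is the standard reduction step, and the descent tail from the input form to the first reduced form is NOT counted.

D = 2296, ⌊√D⌋ = 47
descent: ρ → (18,28,-21)  [lands on river]
river: ρ → (-21,14,25)
river: ρ → (25,36,-10)
river: ρ → (-10,44,9)
river: ρ → (9,46,-5)
river: ρ → (-5,44,18)
ρ-cycle length = 6 (tail of 1 descent step not counted)

6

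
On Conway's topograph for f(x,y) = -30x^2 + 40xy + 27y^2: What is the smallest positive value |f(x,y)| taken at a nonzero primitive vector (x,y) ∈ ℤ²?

river: ρ → (27,68,-2)
river: ρ → (-2,68,27)
river: ρ → (27,40,-30)
river: ρ → (-30,20,37)
river: ρ → (37,54,-13)
river: ρ → (-13,50,45)
river: ρ → (45,40,-18)
river: ρ → (-18,68,3)
river: ρ → (3,64,-62)
river: ρ → (-62,60,5)
river: ρ → (5,60,-62)
river: ρ → (-62,64,3)
river: ρ → (3,68,-18)
river: ρ → (-18,40,45)
river: ρ → (45,50,-13)
river: ρ → (-13,54,37)
river: ρ → (37,20,-30)
river: ρ → (-30,40,27)
closes: descent 0, river 18
min |a| on river = 2

2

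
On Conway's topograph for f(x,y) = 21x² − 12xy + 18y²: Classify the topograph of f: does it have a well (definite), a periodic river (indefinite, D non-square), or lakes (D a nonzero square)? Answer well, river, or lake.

D = b²−4ac = (-12)² − 4·21·18 = -1368
D < 0 ⇒ definite ⇒ every region one sign ⇒ single well

well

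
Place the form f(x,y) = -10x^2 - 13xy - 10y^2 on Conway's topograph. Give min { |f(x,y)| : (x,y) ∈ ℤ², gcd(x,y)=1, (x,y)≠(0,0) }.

translate: b→-7 (≡13 mod 20), so (10,13,10)→(10,-7,7)
flip: (10,-7,7)→(7,7,10)
reduced (well bottom): (7,7,10) with a≤c, −a<b≤a
well minimum |f| = |-7| = 7 (negative-definite)

7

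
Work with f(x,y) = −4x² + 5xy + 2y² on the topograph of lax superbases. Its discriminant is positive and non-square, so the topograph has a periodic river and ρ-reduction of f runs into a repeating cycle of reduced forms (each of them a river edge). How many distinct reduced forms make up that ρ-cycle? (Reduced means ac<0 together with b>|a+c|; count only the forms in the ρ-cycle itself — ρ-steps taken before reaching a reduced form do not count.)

D = 57, ⌊√D⌋ = 7
river: ρ → (2,7,-1)
river: ρ → (-1,7,2)
river: ρ → (2,5,-4)
river: ρ → (-4,3,3)
river: ρ → (3,3,-4)
river: ρ → (-4,5,2)
ρ-cycle length = 6 (tail of 0 descent steps not counted)

6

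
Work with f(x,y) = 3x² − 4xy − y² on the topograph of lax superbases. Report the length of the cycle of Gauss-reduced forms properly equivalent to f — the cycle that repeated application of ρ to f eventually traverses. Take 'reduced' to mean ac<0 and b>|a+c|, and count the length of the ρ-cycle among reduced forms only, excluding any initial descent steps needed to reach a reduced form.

D = 28, ⌊√D⌋ = 5
descent: ρ → (-1,4,3)  [lands on river]
river: ρ → (3,2,-2)
river: ρ → (-2,2,3)
river: ρ → (3,4,-1)
ρ-cycle length = 4 (tail of 1 descent step not counted)

4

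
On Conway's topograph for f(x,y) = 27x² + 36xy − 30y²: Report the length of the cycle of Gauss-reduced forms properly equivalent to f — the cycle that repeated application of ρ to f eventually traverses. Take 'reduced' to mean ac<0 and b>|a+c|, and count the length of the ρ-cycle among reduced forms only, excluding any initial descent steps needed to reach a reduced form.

D = 4536, ⌊√D⌋ = 67
river: ρ → (-30,24,33)
river: ρ → (33,42,-21)
river: ρ → (-21,42,33)
river: ρ → (33,24,-30)
river: ρ → (-30,36,27)
river: ρ → (27,18,-39)
river: ρ → (-39,60,6)
river: ρ → (6,60,-39)
river: ρ → (-39,18,27)
river: ρ → (27,36,-30)
ρ-cycle length = 10 (tail of 0 descent steps not counted)

10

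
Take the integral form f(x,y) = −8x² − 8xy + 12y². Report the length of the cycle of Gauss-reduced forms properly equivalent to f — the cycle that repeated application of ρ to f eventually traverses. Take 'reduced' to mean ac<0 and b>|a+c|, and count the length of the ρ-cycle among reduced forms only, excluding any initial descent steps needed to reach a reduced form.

D = 448, ⌊√D⌋ = 21
descent: ρ → (12,8,-8)  [lands on river]
river: ρ → (-8,8,12)
river: ρ → (12,16,-4)
river: ρ → (-4,16,12)
ρ-cycle length = 4 (tail of 1 descent step not counted)

4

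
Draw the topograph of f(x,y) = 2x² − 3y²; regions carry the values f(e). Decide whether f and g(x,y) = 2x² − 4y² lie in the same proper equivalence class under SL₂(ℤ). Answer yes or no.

D₁ = 24, D₂ = 32
discriminants differ ⇒ not SL₂(ℤ)-equivalent

no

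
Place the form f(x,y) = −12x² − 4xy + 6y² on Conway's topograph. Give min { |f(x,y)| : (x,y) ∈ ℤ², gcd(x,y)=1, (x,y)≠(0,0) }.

descent: ρ → (6,16,-2)  [lands on river]
river: ρ → (-2,16,6)
river: ρ → (6,8,-10)
river: ρ → (-10,12,4)
river: ρ → (4,12,-10)
river: ρ → (-10,8,6)
closes: descent 1, river 6
min |a| on river = 2

2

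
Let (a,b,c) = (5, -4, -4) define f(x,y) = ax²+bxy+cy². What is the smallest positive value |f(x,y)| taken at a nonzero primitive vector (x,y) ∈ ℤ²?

descent: ρ → (-4,4,5)  [lands on river]
river: ρ → (5,6,-3)
river: ρ → (-3,6,5)
river: ρ → (5,4,-4)
closes: descent 1, river 4
min |a| on river = 3

3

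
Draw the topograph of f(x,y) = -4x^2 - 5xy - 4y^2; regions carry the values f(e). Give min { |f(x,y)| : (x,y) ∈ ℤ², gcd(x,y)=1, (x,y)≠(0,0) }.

translate: b→-3 (≡5 mod 8), so (4,5,4)→(4,-3,3)
flip: (4,-3,3)→(3,3,4)
reduced (well bottom): (3,3,4) with a≤c, −a<b≤a
well minimum |f| = |-3| = 3 (negative-definite)

3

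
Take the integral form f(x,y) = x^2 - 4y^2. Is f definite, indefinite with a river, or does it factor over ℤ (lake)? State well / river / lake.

D = b²−4ac = 0² − 4·1·(-4) = 16
D = 4² is a perfect square ⇒ form factors over ℤ ⇒ lakes

lake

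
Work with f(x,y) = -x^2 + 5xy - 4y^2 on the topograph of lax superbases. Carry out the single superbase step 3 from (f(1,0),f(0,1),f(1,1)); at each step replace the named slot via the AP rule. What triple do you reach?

start (-1,-4,0) = (f(1,0),f(0,1),f(1,1))
replace slot 3: 2·((-1)+(-4)) − 0 = -10 → (-1,-4,-10)

-1,-4,-10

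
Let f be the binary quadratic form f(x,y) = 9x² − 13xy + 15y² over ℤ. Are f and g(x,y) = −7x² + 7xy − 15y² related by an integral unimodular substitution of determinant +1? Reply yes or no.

D₁ = -371, D₂ = -371
f: translate: b→5 (≡-13 mod 18), so (9,-13,15)→(9,5,11)
f: reduced (well bottom): (9,5,11) with a≤c, −a<b≤a
g is negative-definite; reduce −g:
−g: translate: b→7 (≡-7 mod 14), so (7,-7,15)→(7,7,15)
−g: reduced (well bottom): (7,7,15) with a≤c, −a<b≤a
flip sign back: reduced form of g is (-7,-7,-15)
reduced forms (9, 5, 11) vs (-7, -7, -15) ⇒ inequivalent

no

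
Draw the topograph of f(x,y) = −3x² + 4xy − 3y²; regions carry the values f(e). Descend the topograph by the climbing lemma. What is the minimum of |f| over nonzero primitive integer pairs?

translate: b→2 (≡-4 mod 6), so (3,-4,3)→(3,2,2)
flip: (3,2,2)→(2,-2,3)
translate: b→2 (≡-2 mod 4), so (2,-2,3)→(2,2,3)
reduced (well bottom): (2,2,3) with a≤c, −a<b≤a
well minimum |f| = |-2| = 2 (negative-definite)

2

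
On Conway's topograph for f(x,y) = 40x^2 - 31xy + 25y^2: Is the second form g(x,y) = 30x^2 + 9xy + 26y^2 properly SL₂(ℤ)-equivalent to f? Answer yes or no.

D₁ = -3039, D₂ = -3039
f: flip: (40,-31,25)→(25,31,40)
f: translate: b→-19 (≡31 mod 50), so (25,31,40)→(25,-19,34)
f: reduced (well bottom): (25,-19,34) with a≤c, −a<b≤a
g: flip: (30,9,26)→(26,-9,30)
g: reduced (well bottom): (26,-9,30) with a≤c, −a<b≤a
reduced forms (25, -19, 34) vs (26, -9, 30) ⇒ inequivalent

no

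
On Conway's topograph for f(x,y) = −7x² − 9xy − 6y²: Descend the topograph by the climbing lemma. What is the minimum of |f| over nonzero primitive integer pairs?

translate: b→-5 (≡9 mod 14), so (7,9,6)→(7,-5,4)
flip: (7,-5,4)→(4,5,7)
translate: b→-3 (≡5 mod 8), so (4,5,7)→(4,-3,6)
reduced (well bottom): (4,-3,6) with a≤c, −a<b≤a
well minimum |f| = |-4| = 4 (negative-definite)

4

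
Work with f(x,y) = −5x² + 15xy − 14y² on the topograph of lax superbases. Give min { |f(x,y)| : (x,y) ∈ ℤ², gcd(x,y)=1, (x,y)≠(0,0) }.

translate: b→5 (≡-15 mod 10), so (5,-15,14)→(5,5,4)
flip: (5,5,4)→(4,-5,5)
translate: b→3 (≡-5 mod 8), so (4,-5,5)→(4,3,4)
reduced (well bottom): (4,3,4) with a≤c, −a<b≤a
well minimum |f| = |-4| = 4 (negative-definite)

4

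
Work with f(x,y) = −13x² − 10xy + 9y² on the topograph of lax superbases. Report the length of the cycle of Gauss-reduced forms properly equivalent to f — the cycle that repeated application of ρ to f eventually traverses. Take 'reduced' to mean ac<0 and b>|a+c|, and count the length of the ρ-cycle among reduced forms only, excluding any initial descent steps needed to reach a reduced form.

D = 568, ⌊√D⌋ = 23
descent: ρ → (9,10,-13)  [lands on river]
river: ρ → (-13,16,6)
river: ρ → (6,20,-7)
river: ρ → (-7,22,3)
river: ρ → (3,20,-14)
river: ρ → (-14,8,9)
ρ-cycle length = 6 (tail of 1 descent step not counted)

6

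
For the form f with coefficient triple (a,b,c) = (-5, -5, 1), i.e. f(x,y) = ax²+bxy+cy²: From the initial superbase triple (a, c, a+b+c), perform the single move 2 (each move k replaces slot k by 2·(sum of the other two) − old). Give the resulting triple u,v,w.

start (-5,1,-9) = (f(1,0),f(0,1),f(1,1))
replace slot 2: 2·((-5)+(-9)) − 1 = -29 → (-5,-29,-9)

-5,-29,-9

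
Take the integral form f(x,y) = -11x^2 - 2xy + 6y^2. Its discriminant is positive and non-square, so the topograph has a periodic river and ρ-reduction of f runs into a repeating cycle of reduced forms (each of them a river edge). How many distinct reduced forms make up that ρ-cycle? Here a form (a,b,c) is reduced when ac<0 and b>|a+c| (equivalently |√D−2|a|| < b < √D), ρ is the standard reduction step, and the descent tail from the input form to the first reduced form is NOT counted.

D = 268, ⌊√D⌋ = 16
descent: ρ → (6,14,-3)  [lands on river]
river: ρ → (-3,16,1)
river: ρ → (1,16,-3)
river: ρ → (-3,14,6)
river: ρ → (6,10,-7)
river: ρ → (-7,4,9)
river: ρ → (9,14,-2)
river: ρ → (-2,14,9)
river: ρ → (9,4,-7)
river: ρ → (-7,10,6)
ρ-cycle length = 10 (tail of 1 descent step not counted)

10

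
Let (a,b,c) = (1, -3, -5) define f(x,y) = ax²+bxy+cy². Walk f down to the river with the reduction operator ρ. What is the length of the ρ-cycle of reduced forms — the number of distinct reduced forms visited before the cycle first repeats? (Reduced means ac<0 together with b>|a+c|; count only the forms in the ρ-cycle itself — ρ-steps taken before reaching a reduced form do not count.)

D = 29, ⌊√D⌋ = 5
descent: ρ → (-5,3,1)
descent: ρ → (1,5,-1)  [lands on river]
river: ρ → (-1,5,1)
ρ-cycle length = 2 (tail of 2 descent steps not counted)

2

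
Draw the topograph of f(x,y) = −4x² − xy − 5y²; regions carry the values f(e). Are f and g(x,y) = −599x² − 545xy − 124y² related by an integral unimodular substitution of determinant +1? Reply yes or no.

D₁ = -79, D₂ = -79
f is negative-definite; reduce −f:
−f: reduced (well bottom): (4,1,5) with a≤c, −a<b≤a
flip sign back: reduced form of f is (-4,-1,-5)
g is negative-definite; reduce −g:
−g: flip: (599,545,124)→(124,-545,599)
−g: translate: b→-49 (≡-545 mod 248), so (124,-545,599)→(124,-49,5)
−g: flip: (124,-49,5)→(5,49,124)
−g: translate: b→-1 (≡49 mod 10), so (5,49,124)→(5,-1,4)
−g: flip: (5,-1,4)→(4,1,5)
−g: reduced (well bottom): (4,1,5) with a≤c, −a<b≤a
flip sign back: reduced form of g is (-4,-1,-5)
reduced forms (-4, -1, -5) vs (-4, -1, -5) ⇒ equivalent

yes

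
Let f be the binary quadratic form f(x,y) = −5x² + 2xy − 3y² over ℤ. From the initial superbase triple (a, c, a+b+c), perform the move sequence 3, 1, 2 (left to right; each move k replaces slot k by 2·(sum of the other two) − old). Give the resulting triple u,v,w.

start (-5,-3,-6) = (f(1,0),f(0,1),f(1,1))
replace slot 3: 2·((-5)+(-3)) − (-6) = -10 → (-5,-3,-10)
replace slot 1: 2·((-3)+(-10)) − (-5) = -21 → (-21,-3,-10)
replace slot 2: 2·((-21)+(-10)) − (-3) = -59 → (-21,-59,-10)

-21,-59,-10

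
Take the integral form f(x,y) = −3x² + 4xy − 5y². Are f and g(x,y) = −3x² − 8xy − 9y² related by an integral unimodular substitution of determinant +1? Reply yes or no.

D₁ = -44, D₂ = -44
f is negative-definite; reduce −f:
−f: translate: b→2 (≡-4 mod 6), so (3,-4,5)→(3,2,4)
−f: reduced (well bottom): (3,2,4) with a≤c, −a<b≤a
flip sign back: reduced form of f is (-3,-2,-4)
g is negative-definite; reduce −g:
−g: translate: b→2 (≡8 mod 6), so (3,8,9)→(3,2,4)
−g: reduced (well bottom): (3,2,4) with a≤c, −a<b≤a
flip sign back: reduced form of g is (-3,-2,-4)
reduced forms (-3, -2, -4) vs (-3, -2, -4) ⇒ equivalent

yes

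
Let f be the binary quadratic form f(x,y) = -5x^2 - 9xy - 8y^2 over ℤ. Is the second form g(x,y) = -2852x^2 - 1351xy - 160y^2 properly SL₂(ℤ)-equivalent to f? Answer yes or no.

D₁ = -79, D₂ = -79
f is negative-definite; reduce −f:
−f: translate: b→-1 (≡9 mod 10), so (5,9,8)→(5,-1,4)
−f: flip: (5,-1,4)→(4,1,5)
−f: reduced (well bottom): (4,1,5) with a≤c, −a<b≤a
flip sign back: reduced form of f is (-4,-1,-5)
g is negative-definite; reduce −g:
−g: flip: (2852,1351,160)→(160,-1351,2852)
−g: translate: b→-71 (≡-1351 mod 320), so (160,-1351,2852)→(160,-71,8)
−g: flip: (160,-71,8)→(8,71,160)
−g: translate: b→7 (≡71 mod 16), so (8,71,160)→(8,7,4)
−g: flip: (8,7,4)→(4,-7,8)
−g: translate: b→1 (≡-7 mod 8), so (4,-7,8)→(4,1,5)
−g: reduced (well bottom): (4,1,5) with a≤c, −a<b≤a
flip sign back: reduced form of g is (-4,-1,-5)
reduced forms (-4, -1, -5) vs (-4, -1, -5) ⇒ equivalent

yes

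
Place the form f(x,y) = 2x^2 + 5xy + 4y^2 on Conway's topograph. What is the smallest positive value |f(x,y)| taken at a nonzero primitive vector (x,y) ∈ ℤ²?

translate: b→1 (≡5 mod 4), so (2,5,4)→(2,1,1)
flip: (2,1,1)→(1,-1,2)
translate: b→1 (≡-1 mod 2), so (1,-1,2)→(1,1,2)
reduced (well bottom): (1,1,2) with a≤c, −a<b≤a
well minimum = a = 1

1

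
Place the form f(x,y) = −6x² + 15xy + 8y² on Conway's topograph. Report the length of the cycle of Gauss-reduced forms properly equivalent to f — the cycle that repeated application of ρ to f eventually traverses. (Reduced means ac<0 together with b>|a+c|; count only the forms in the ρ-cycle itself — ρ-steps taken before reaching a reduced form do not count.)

D = 417, ⌊√D⌋ = 20
river: ρ → (8,17,-4)
river: ρ → (-4,15,12)
river: ρ → (12,9,-7)
river: ρ → (-7,19,2)
river: ρ → (2,17,-16)
river: ρ → (-16,15,3)
river: ρ → (3,15,-16)
river: ρ → (-16,17,2)
river: ρ → (2,19,-7)
river: ρ → (-7,9,12)
river: ρ → (12,15,-4)
river: ρ → (-4,17,8)
river: ρ → (8,15,-6)
river: ρ → (-6,9,14)
river: ρ → (14,19,-1)
river: ρ → (-1,19,14)
river: ρ → (14,9,-6)
river: ρ → (-6,15,8)
ρ-cycle length = 18 (tail of 0 descent steps not counted)

18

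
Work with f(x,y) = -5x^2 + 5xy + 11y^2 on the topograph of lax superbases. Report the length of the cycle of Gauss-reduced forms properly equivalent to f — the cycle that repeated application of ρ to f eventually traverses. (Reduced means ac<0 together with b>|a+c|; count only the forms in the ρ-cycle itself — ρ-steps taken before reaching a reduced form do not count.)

D = 245, ⌊√D⌋ = 15
descent: ρ → (11,-5,-5)
descent: ρ → (-5,15,1)  [lands on river]
river: ρ → (1,15,-5)
ρ-cycle length = 2 (tail of 2 descent steps not counted)

2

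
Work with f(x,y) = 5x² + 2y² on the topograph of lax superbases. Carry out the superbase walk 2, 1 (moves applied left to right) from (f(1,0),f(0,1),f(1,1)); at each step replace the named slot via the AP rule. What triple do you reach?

start (5,2,7) = (f(1,0),f(0,1),f(1,1))
replace slot 2: 2·(5+7) − 2 = 22 → (5,22,7)
replace slot 1: 2·(22+7) − 5 = 53 → (53,22,7)

53,22,7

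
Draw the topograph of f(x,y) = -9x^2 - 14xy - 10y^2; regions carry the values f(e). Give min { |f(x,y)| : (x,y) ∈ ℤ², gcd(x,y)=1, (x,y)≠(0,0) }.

translate: b→-4 (≡14 mod 18), so (9,14,10)→(9,-4,5)
flip: (9,-4,5)→(5,4,9)
reduced (well bottom): (5,4,9) with a≤c, −a<b≤a
well minimum |f| = |-5| = 5 (negative-definite)

5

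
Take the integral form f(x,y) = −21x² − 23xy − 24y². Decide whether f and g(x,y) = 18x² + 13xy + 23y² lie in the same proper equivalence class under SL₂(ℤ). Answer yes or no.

D₁ = -1487, D₂ = -1487
f is negative-definite; reduce −f:
−f: translate: b→-19 (≡23 mod 42), so (21,23,24)→(21,-19,22)
−f: reduced (well bottom): (21,-19,22) with a≤c, −a<b≤a
flip sign back: reduced form of f is (-21,19,-22)
g: reduced (well bottom): (18,13,23) with a≤c, −a<b≤a
reduced forms (-21, 19, -22) vs (18, 13, 23) ⇒ inequivalent

no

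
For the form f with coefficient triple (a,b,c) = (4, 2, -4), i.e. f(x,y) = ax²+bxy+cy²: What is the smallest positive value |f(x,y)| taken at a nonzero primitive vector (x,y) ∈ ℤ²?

river: ρ → (-4,6,2)
river: ρ → (2,6,-4)
river: ρ → (-4,2,4)
river: ρ → (4,6,-2)
river: ρ → (-2,6,4)
river: ρ → (4,2,-4)
closes: descent 0, river 6
min |a| on river = 2

2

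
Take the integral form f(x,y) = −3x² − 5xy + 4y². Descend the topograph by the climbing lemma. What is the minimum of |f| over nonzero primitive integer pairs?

descent: ρ → (4,5,-3)  [lands on river]
river: ρ → (-3,7,2)
river: ρ → (2,5,-6)
river: ρ → (-6,7,1)
river: ρ → (1,7,-6)
river: ρ → (-6,5,2)
river: ρ → (2,7,-3)
river: ρ → (-3,5,4)
river: ρ → (4,3,-4)
river: ρ → (-4,5,3)
river: ρ → (3,7,-2)
river: ρ → (-2,5,6)
river: ρ → (6,7,-1)
river: ρ → (-1,7,6)
river: ρ → (6,5,-2)
river: ρ → (-2,7,3)
river: ρ → (3,5,-4)
river: ρ → (-4,3,4)
closes: descent 1, river 18
min |a| on river = 1

1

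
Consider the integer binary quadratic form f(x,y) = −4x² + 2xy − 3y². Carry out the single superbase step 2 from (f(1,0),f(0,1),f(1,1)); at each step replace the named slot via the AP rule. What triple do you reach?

start (-4,-3,-5) = (f(1,0),f(0,1),f(1,1))
replace slot 2: 2·((-4)+(-5)) − (-3) = -15 → (-4,-15,-5)

-4,-15,-5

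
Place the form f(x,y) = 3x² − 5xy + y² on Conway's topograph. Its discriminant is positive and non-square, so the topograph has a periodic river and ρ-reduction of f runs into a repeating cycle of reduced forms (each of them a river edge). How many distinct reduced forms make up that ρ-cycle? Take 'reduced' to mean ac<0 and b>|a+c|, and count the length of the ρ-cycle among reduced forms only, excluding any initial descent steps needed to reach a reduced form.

D = 13, ⌊√D⌋ = 3
descent: ρ → (1,3,-1)  [lands on river]
river: ρ → (-1,3,1)
ρ-cycle length = 2 (tail of 1 descent step not counted)

2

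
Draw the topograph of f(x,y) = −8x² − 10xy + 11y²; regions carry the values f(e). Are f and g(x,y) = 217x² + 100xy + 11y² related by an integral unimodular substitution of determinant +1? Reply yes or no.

D₁ = 452, D₂ = 452
river cycle of f (length 18): (11, 10, -8), (-8, 6, 13), (13, 20, -1), (-1, 20, 13), (13, 6, -8), (-8, 10, 11), (11, 12, -7), (-7, 16, 7), (7, 12, -11), (-11, 10, 8), … (8 more)
river cycle of g (length 18): (11, 10, -8), (-8, 6, 13), (13, 20, -1), (-1, 20, 13), (13, 6, -8), (-8, 10, 11), (11, 12, -7), (-7, 16, 7), (7, 12, -11), (-11, 10, 8), … (8 more)
cycles coincide ⇒ equivalent

yes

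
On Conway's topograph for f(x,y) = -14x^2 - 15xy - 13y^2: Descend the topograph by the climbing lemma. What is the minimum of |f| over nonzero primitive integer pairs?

translate: b→-13 (≡15 mod 28), so (14,15,13)→(14,-13,12)
flip: (14,-13,12)→(12,13,14)
translate: b→-11 (≡13 mod 24), so (12,13,14)→(12,-11,13)
reduced (well bottom): (12,-11,13) with a≤c, −a<b≤a
well minimum |f| = |-12| = 12 (negative-definite)

12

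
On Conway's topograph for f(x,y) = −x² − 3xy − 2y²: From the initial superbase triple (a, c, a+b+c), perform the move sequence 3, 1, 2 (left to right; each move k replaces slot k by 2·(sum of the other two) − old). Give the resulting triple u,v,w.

start (-1,-2,-6) = (f(1,0),f(0,1),f(1,1))
replace slot 3: 2·((-1)+(-2)) − (-6) = 0 → (-1,-2,0)
replace slot 1: 2·((-2)+0) − (-1) = -3 → (-3,-2,0)
replace slot 2: 2·((-3)+0) − (-2) = -4 → (-3,-4,0)

-3,-4,0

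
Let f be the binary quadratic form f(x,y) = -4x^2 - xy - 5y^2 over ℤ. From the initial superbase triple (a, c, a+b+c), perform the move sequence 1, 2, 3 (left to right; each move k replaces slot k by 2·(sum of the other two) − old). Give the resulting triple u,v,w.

start (-4,-5,-10) = (f(1,0),f(0,1),f(1,1))
replace slot 1: 2·((-5)+(-10)) − (-4) = -26 → (-26,-5,-10)
replace slot 2: 2·((-26)+(-10)) − (-5) = -67 → (-26,-67,-10)
replace slot 3: 2·((-26)+(-67)) − (-10) = -176 → (-26,-67,-176)

-26,-67,-176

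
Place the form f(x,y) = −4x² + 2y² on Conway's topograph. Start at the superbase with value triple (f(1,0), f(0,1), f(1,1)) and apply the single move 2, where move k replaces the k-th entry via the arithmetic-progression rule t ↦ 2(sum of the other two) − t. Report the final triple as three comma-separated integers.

start (-4,2,-2) = (f(1,0),f(0,1),f(1,1))
replace slot 2: 2·((-4)+(-2)) − 2 = -14 → (-4,-14,-2)

-4,-14,-2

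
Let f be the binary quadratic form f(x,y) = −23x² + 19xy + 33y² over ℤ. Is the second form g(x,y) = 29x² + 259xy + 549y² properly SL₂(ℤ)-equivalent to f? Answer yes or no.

D₁ = 3397, D₂ = 3397
river cycle of f (length 34): (33, 47, -9), (-9, 43, 43), (43, 43, -9), (-9, 47, 33), (33, 19, -23), (-23, 27, 29), (29, 31, -21), (-21, 53, 7), (7, 45, -49), (-49, 53, 3), … (24 more)
river cycle of g (length 34): (29, 27, -23), (-23, 19, 33), (33, 47, -9), (-9, 43, 43), (43, 43, -9), (-9, 47, 33), (33, 19, -23), (-23, 27, 29), (29, 31, -21), (-21, 53, 7), … (24 more)
cycles coincide ⇒ equivalent

yes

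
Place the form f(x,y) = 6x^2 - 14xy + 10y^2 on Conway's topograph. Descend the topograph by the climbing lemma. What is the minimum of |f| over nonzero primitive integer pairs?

translate: b→-2 (≡-14 mod 12), so (6,-14,10)→(6,-2,2)
flip: (6,-2,2)→(2,2,6)
reduced (well bottom): (2,2,6) with a≤c, −a<b≤a
well minimum = a = 2

2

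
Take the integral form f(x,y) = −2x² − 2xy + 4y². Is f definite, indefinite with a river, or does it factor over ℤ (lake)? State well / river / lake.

D = b²−4ac = (-2)² − 4·(-2)·4 = 36
D = 6² is a perfect square ⇒ form factors over ℤ ⇒ lakes

lake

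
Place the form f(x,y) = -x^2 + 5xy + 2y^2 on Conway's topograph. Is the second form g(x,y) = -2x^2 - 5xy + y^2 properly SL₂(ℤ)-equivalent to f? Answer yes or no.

D₁ = 33, D₂ = 33
river cycle of f (length 4): (2, 3, -3), (-3, 3, 2), (2, 5, -1), (-1, 5, 2)
river cycle of g (length 4): (1, 5, -2), (-2, 3, 3), (3, 3, -2), (-2, 5, 1)
cycles differ ⇒ inequivalent

no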